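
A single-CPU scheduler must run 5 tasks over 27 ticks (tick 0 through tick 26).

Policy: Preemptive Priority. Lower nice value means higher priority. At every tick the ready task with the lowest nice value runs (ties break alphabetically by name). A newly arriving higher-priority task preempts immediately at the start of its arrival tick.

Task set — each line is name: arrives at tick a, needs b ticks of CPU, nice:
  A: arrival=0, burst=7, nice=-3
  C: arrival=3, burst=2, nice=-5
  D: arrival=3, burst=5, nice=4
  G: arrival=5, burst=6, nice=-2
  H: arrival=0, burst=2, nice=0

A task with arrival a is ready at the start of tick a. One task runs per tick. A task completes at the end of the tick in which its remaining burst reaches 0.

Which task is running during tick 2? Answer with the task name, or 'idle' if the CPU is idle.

running at tick 2 = A

t=0: ready={A,H} → run A
t=1: ready={A,H} → run A
t=2: ready={A,H} → run A
t=3: ready={A,C,D,H} → run C
t=4: ready={A,C,D,H} → run C
t=5: ready={A,D,G,H} → run A
t=6: ready={A,D,G,H} → run A
t=7: ready={A,D,G,H} → run A
t=8: ready={A,D,G,H} → run A
t=9: ready={D,G,H} → run G
t=10: ready={D,G,H} → run G
t=11: ready={D,G,H} → run G
t=12: ready={D,G,H} → run G
t=13: ready={D,G,H} → run G
t=14: ready={D,G,H} → run G
t=15: ready={D,H} → run H
t=16: ready={D,H} → run H
t=17: ready={D} → run D
t=18: ready={D} → run D
t=19: ready={D} → run D
t=20: ready={D} → run D
t=21: ready={D} → run D
t=22: (idle)
t=23: (idle)
t=24: (idle)
t=25: (idle)
t=26: (idle)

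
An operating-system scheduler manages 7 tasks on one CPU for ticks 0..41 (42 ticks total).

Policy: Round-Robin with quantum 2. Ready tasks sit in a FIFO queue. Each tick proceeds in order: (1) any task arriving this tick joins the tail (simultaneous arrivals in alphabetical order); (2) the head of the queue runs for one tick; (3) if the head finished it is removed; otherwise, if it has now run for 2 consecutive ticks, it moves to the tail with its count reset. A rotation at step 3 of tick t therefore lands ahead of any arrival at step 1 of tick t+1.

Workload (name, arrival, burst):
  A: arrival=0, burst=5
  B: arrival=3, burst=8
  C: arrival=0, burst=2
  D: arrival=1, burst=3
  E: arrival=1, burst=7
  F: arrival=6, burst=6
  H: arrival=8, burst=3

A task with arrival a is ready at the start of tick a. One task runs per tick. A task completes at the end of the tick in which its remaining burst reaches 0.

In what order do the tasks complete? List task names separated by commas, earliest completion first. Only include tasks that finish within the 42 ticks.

t=0: queue=[A,C] q_used=0 → run A
t=1: queue=[A,C,D,E] q_used=1 → run A
t=2: queue=[C,D,E,A] q_used=0 → run C
t=3: queue=[C,D,E,A,B] q_used=1 → run C
t=4: queue=[D,E,A,B] q_used=0 → run D
t=5: queue=[D,E,A,B] q_used=1 → run D
t=6: queue=[E,A,B,D,F] q_used=0 → run E
t=7: queue=[E,A,B,D,F] q_used=1 → run E
t=8: queue=[A,B,D,F,E,H] q_used=0 → run A
t=9: queue=[A,B,D,F,E,H] q_used=1 → run A
t=10: queue=[B,D,F,E,H,A] q_used=0 → run B
t=11: queue=[B,D,F,E,H,A] q_used=1 → run B
t=12: queue=[D,F,E,H,A,B] q_used=0 → run D
t=13: queue=[F,E,H,A,B] q_used=0 → run F
t=14: queue=[F,E,H,A,B] q_used=1 → run F
t=15: queue=[E,H,A,B,F] q_used=0 → run E
t=16: queue=[E,H,A,B,F] q_used=1 → run E
t=17: queue=[H,A,B,F,E] q_used=0 → run H
t=18: queue=[H,A,B,F,E] q_used=1 → run H
t=19: queue=[A,B,F,E,H] q_used=0 → run A
t=20: queue=[B,F,E,H] q_used=0 → run B
t=21: queue=[B,F,E,H] q_used=1 → run B
t=22: queue=[F,E,H,B] q_used=0 → run F
t=23: queue=[F,E,H,B] q_used=1 → run F
t=24: queue=[E,H,B,F] q_used=0 → run E
t=25: queue=[E,H,B,F] q_used=1 → run E
t=26: queue=[H,B,F,E] q_used=0 → run H
t=27: queue=[B,F,E] q_used=0 → run B
t=28: queue=[B,F,E] q_used=1 → run B
t=29: queue=[F,E,B] q_used=0 → run F
t=30: queue=[F,E,B] q_used=1 → run F
t=31: queue=[E,B] q_used=0 → run E
t=32: queue=[B] q_used=0 → run B
t=33: queue=[B] q_used=1 → run B
t=34: (idle)
t=35: (idle)
t=36: (idle)
t=37: (idle)
t=38: (idle)
t=39: (idle)
t=40: (idle)
t=41: (idle)

completion order = C, D, A, H, F, E, B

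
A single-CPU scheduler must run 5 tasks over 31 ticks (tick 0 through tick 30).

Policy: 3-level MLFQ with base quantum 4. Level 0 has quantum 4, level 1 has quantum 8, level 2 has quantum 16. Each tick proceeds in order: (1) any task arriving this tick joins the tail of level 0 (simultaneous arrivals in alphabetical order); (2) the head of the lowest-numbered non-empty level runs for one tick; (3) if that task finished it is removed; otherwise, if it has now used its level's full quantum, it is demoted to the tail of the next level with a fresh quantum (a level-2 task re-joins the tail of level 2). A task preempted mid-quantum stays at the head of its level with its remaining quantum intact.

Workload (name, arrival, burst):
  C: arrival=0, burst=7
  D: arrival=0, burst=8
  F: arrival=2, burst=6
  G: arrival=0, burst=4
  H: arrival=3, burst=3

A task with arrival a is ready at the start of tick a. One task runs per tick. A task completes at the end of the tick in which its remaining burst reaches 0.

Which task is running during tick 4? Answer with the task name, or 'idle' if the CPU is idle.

t=0: L0/L1/L2 = CDG/-/- → run C
t=1: L0/L1/L2 = CDG/-/- → run C
t=2: L0/L1/L2 = CDGF/-/- → run C
t=3: L0/L1/L2 = CDGFH/-/- → run C
t=4: L0/L1/L2 = DGFH/C/- → run D
t=5: L0/L1/L2 = DGFH/C/- → run D
t=6: L0/L1/L2 = DGFH/C/- → run D
t=7: L0/L1/L2 = DGFH/C/- → run D
t=8: L0/L1/L2 = GFH/CD/- → run G
t=9: L0/L1/L2 = GFH/CD/- → run G
t=10: L0/L1/L2 = GFH/CD/- → run G
t=11: L0/L1/L2 = GFH/CD/- → run G
t=12: L0/L1/L2 = FH/CD/- → run F
t=13: L0/L1/L2 = FH/CD/- → run F
t=14: L0/L1/L2 = FH/CD/- → run F
t=15: L0/L1/L2 = FH/CD/- → run F
t=16: L0/L1/L2 = H/CDF/- → run H
t=17: L0/L1/L2 = H/CDF/- → run H
t=18: L0/L1/L2 = H/CDF/- → run H
t=19: L0/L1/L2 = -/CDF/- → run C
t=20: L0/L1/L2 = -/CDF/- → run C
t=21: L0/L1/L2 = -/CDF/- → run C
t=22: L0/L1/L2 = -/DF/- → run D
t=23: L0/L1/L2 = -/DF/- → run D
t=24: L0/L1/L2 = -/DF/- → run D
t=25: L0/L1/L2 = -/DF/- → run D
t=26: L0/L1/L2 = -/F/- → run F
t=27: L0/L1/L2 = -/F/- → run F
t=28: (idle)
t=29: (idle)
t=30: (idle)

running at tick 4 = D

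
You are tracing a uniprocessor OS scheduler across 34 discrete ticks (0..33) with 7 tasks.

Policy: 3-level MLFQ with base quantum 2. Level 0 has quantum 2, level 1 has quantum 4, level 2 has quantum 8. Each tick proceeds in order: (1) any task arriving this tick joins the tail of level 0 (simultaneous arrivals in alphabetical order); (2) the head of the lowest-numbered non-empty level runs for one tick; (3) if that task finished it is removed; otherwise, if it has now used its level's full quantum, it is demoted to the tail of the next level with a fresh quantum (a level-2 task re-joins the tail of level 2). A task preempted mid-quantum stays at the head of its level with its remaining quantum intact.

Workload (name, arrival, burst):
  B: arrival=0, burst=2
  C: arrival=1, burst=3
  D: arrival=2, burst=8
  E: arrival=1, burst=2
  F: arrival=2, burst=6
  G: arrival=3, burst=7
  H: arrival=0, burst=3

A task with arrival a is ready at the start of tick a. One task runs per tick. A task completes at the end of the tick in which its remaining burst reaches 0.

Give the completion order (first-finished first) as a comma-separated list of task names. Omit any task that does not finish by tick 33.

t=0: L0/L1/L2 = BH/-/- → run B
t=1: L0/L1/L2 = BHCE/-/- → run B
t=2: L0/L1/L2 = HCEDF/-/- → run H
t=3: L0/L1/L2 = HCEDFG/-/- → run H
t=4: L0/L1/L2 = CEDFG/H/- → run C
t=5: L0/L1/L2 = CEDFG/H/- → run C
t=6: L0/L1/L2 = EDFG/HC/- → run E
t=7: L0/L1/L2 = EDFG/HC/- → run E
t=8: L0/L1/L2 = DFG/HC/- → run D
t=9: L0/L1/L2 = DFG/HC/- → run D
t=10: L0/L1/L2 = FG/HCD/- → run F
t=11: L0/L1/L2 = FG/HCD/- → run F
t=12: L0/L1/L2 = G/HCDF/- → run G
t=13: L0/L1/L2 = G/HCDF/- → run G
t=14: L0/L1/L2 = -/HCDFG/- → run H
t=15: L0/L1/L2 = -/CDFG/- → run C
t=16: L0/L1/L2 = -/DFG/- → run D
t=17: L0/L1/L2 = -/DFG/- → run D
t=18: L0/L1/L2 = -/DFG/- → run D
t=19: L0/L1/L2 = -/DFG/- → run D
t=20: L0/L1/L2 = -/FG/D → run F
t=21: L0/L1/L2 = -/FG/D → run F
t=22: L0/L1/L2 = -/FG/D → run F
t=23: L0/L1/L2 = -/FG/D → run F
t=24: L0/L1/L2 = -/G/D → run G
t=25: L0/L1/L2 = -/G/D → run G
t=26: L0/L1/L2 = -/G/D → run G
t=27: L0/L1/L2 = -/G/D → run G
t=28: L0/L1/L2 = -/-/DG → run D
t=29: L0/L1/L2 = -/-/DG → run D
t=30: L0/L1/L2 = -/-/G → run G
t=31: (idle)
t=32: (idle)
t=33: (idle)

completion order = B, E, H, C, F, D, G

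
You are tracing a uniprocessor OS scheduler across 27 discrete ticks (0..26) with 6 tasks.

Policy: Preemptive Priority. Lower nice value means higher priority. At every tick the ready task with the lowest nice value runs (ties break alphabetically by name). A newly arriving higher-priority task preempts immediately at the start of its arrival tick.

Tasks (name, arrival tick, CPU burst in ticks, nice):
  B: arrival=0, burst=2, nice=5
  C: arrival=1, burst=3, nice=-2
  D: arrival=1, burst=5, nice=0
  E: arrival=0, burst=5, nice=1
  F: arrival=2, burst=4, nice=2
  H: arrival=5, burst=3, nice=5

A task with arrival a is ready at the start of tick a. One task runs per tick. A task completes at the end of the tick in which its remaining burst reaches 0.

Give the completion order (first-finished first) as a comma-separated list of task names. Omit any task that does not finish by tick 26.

completion order = C, D, E, F, B, H

t=0: ready={B,E} → run E
t=1: ready={B,C,D,E} → run C
t=2: ready={B,C,D,E,F} → run C
t=3: ready={B,C,D,E,F} → run C
t=4: ready={B,D,E,F} → run D
t=5: ready={B,D,E,F,H} → run D
t=6: ready={B,D,E,F,H} → run D
t=7: ready={B,D,E,F,H} → run D
t=8: ready={B,D,E,F,H} → run D
t=9: ready={B,E,F,H} → run E
t=10: ready={B,E,F,H} → run E
t=11: ready={B,E,F,H} → run E
t=12: ready={B,E,F,H} → run E
t=13: ready={B,F,H} → run F
t=14: ready={B,F,H} → run F
t=15: ready={B,F,H} → run F
t=16: ready={B,F,H} → run F
t=17: ready={B,H} → run B
t=18: ready={B,H} → run B
t=19: ready={H} → run H
t=20: ready={H} → run H
t=21: ready={H} → run H
t=22: (idle)
t=23: (idle)
t=24: (idle)
t=25: (idle)
t=26: (idle)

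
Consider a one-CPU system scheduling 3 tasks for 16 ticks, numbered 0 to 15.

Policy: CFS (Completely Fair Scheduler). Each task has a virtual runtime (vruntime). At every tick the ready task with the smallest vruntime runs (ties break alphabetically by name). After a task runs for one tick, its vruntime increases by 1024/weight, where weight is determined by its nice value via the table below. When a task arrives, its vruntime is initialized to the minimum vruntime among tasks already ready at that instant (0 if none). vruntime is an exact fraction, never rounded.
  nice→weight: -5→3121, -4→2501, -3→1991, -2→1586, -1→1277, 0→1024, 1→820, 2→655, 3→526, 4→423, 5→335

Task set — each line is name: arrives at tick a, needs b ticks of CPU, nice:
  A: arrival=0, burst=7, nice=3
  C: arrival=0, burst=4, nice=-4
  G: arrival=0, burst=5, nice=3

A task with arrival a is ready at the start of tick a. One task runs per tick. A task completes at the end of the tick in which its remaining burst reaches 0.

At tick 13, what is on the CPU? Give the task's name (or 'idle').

t=0: vr[A=0 C=0 G=0] → run A
t=1: vr[A=512/263 C=0 G=0] → run C
t=2: vr[A=512/263 C=1024/2501 G=0] → run G
t=3: vr[A=512/263 C=1024/2501 G=512/263] → run C
t=4: vr[A=512/263 C=2048/2501 G=512/263] → run C
t=5: vr[A=512/263 C=3072/2501 G=512/263] → run C
t=6: vr[A=512/263 G=512/263] → run A
t=7: vr[A=1024/263 G=512/263] → run G
t=8: vr[A=1024/263 G=1024/263] → run A
t=9: vr[A=1536/263 G=1024/263] → run G
t=10: vr[A=1536/263 G=1536/263] → run A
t=11: vr[A=2048/263 G=1536/263] → run G
t=12: vr[A=2048/263 G=2048/263] → run A
t=13: vr[A=2560/263 G=2048/263] → run G
t=14: vr[A=2560/263] → run A
t=15: vr[A=3072/263] → run A

running at tick 13 = G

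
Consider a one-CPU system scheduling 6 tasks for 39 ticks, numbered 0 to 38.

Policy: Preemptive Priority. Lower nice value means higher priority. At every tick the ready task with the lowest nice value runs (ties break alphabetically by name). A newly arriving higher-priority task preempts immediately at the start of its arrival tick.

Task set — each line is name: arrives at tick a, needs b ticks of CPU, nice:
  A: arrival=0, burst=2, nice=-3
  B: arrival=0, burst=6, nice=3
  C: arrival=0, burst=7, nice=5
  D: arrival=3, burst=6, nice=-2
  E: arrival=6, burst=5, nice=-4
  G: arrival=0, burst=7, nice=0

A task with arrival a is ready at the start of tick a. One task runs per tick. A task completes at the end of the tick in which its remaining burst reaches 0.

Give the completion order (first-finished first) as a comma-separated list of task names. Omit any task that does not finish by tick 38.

t=0: ready={A,B,C,G} → run A
t=1: ready={A,B,C,G} → run A
t=2: ready={B,C,G} → run G
t=3: ready={B,C,D,G} → run D
t=4: ready={B,C,D,G} → run D
t=5: ready={B,C,D,G} → run D
t=6: ready={B,C,D,E,G} → run E
t=7: ready={B,C,D,E,G} → run E
t=8: ready={B,C,D,E,G} → run E
t=9: ready={B,C,D,E,G} → run E
t=10: ready={B,C,D,E,G} → run E
t=11: ready={B,C,D,G} → run D
t=12: ready={B,C,D,G} → run D
t=13: ready={B,C,D,G} → run D
t=14: ready={B,C,G} → run G
t=15: ready={B,C,G} → run G
t=16: ready={B,C,G} → run G
t=17: ready={B,C,G} → run G
t=18: ready={B,C,G} → run G
t=19: ready={B,C,G} → run G
t=20: ready={B,C} → run B
t=21: ready={B,C} → run B
t=22: ready={B,C} → run B
t=23: ready={B,C} → run B
t=24: ready={B,C} → run B
t=25: ready={B,C} → run B
t=26: ready={C} → run C
t=27: ready={C} → run C
t=28: ready={C} → run C
t=29: ready={C} → run C
t=30: ready={C} → run C
t=31: ready={C} → run C
t=32: ready={C} → run C
t=33: (idle)
t=34: (idle)
t=35: (idle)
t=36: (idle)
t=37: (idle)
t=38: (idle)

completion order = A, E, D, G, B, C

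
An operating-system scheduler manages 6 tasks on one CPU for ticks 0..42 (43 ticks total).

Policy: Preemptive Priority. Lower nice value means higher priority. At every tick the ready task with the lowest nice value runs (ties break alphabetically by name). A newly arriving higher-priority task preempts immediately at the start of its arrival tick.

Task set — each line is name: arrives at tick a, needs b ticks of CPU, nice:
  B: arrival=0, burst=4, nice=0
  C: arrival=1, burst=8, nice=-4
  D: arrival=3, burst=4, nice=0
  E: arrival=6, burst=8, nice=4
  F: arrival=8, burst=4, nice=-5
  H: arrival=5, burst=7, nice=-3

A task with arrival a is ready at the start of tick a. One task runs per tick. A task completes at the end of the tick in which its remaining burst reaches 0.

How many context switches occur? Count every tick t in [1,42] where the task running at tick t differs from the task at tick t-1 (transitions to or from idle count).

t=0: ready={B} → run B
t=1: ready={B,C} → run C
t=2: ready={B,C} → run C
t=3: ready={B,C,D} → run C
t=4: ready={B,C,D} → run C
t=5: ready={B,C,D,H} → run C
t=6: ready={B,C,D,E,H} → run C
t=7: ready={B,C,D,E,H} → run C
t=8: ready={B,C,D,E,F,H} → run F
t=9: ready={B,C,D,E,F,H} → run F
t=10: ready={B,C,D,E,F,H} → run F
t=11: ready={B,C,D,E,F,H} → run F
t=12: ready={B,C,D,E,H} → run C
t=13: ready={B,D,E,H} → run H
t=14: ready={B,D,E,H} → run H
t=15: ready={B,D,E,H} → run H
t=16: ready={B,D,E,H} → run H
t=17: ready={B,D,E,H} → run H
t=18: ready={B,D,E,H} → run H
t=19: ready={B,D,E,H} → run H
t=20: ready={B,D,E} → run B
t=21: ready={B,D,E} → run B
t=22: ready={B,D,E} → run B
t=23: ready={D,E} → run D
t=24: ready={D,E} → run D
t=25: ready={D,E} → run D
t=26: ready={D,E} → run D
t=27: ready={E} → run E
t=28: ready={E} → run E
t=29: ready={E} → run E
t=30: ready={E} → run E
t=31: ready={E} → run E
t=32: ready={E} → run E
t=33: ready={E} → run E
t=34: ready={E} → run E
t=35: (idle)
t=36: (idle)
t=37: (idle)
t=38: (idle)
t=39: (idle)
t=40: (idle)
t=41: (idle)
t=42: (idle)

context switches = 8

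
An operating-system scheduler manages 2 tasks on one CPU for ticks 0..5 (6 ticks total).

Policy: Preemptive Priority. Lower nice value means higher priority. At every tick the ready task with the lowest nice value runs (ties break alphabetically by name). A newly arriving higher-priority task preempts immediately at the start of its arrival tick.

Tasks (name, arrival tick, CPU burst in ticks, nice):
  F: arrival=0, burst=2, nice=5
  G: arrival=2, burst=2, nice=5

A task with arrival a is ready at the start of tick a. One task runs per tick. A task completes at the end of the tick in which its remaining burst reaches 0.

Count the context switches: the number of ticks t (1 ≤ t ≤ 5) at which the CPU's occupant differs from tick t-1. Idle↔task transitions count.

context switches = 2

t=0: ready={F} → run F
t=1: ready={F} → run F
t=2: ready={G} → run G
t=3: ready={G} → run G
t=4: (idle)
t=5: (idle)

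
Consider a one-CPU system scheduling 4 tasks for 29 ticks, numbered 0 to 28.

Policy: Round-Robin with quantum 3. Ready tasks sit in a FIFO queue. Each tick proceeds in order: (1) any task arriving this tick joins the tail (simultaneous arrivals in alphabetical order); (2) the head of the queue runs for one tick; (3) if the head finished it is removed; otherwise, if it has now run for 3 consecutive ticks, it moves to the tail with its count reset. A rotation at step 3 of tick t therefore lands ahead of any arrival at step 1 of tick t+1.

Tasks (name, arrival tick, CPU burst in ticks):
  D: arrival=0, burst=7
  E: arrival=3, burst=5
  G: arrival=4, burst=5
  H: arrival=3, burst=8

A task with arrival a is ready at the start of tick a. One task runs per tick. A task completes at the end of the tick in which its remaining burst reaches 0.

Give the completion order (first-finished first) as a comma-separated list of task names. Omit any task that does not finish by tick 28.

t=0: queue=[D] q_used=0 → run D
t=1: queue=[D] q_used=1 → run D
t=2: queue=[D] q_used=2 → run D
t=3: queue=[D,E,H] q_used=0 → run D
t=4: queue=[D,E,H,G] q_used=1 → run D
t=5: queue=[D,E,H,G] q_used=2 → run D
t=6: queue=[E,H,G,D] q_used=0 → run E
t=7: queue=[E,H,G,D] q_used=1 → run E
t=8: queue=[E,H,G,D] q_used=2 → run E
t=9: queue=[H,G,D,E] q_used=0 → run H
t=10: queue=[H,G,D,E] q_used=1 → run H
t=11: queue=[H,G,D,E] q_used=2 → run H
t=12: queue=[G,D,E,H] q_used=0 → run G
t=13: queue=[G,D,E,H] q_used=1 → run G
t=14: queue=[G,D,E,H] q_used=2 → run G
t=15: queue=[D,E,H,G] q_used=0 → run D
t=16: queue=[E,H,G] q_used=0 → run E
t=17: queue=[E,H,G] q_used=1 → run E
t=18: queue=[H,G] q_used=0 → run H
t=19: queue=[H,G] q_used=1 → run H
t=20: queue=[H,G] q_used=2 → run H
t=21: queue=[G,H] q_used=0 → run G
t=22: queue=[G,H] q_used=1 → run G
t=23: queue=[H] q_used=0 → run H
t=24: queue=[H] q_used=1 → run H
t=25: (idle)
t=26: (idle)
t=27: (idle)
t=28: (idle)

completion order = D, E, G, H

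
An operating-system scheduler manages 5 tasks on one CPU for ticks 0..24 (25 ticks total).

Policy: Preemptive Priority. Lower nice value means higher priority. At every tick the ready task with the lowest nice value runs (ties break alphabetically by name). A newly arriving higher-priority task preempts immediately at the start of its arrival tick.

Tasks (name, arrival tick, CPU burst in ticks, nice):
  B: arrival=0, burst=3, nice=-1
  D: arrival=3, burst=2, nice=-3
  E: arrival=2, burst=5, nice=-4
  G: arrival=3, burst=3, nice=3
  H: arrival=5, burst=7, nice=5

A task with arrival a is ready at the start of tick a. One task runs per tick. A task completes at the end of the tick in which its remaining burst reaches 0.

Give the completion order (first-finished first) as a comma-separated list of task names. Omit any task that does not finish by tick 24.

completion order = E, D, B, G, H

t=0: ready={B} → run B
t=1: ready={B} → run B
t=2: ready={B,E} → run E
t=3: ready={B,D,E,G} → run E
t=4: ready={B,D,E,G} → run E
t=5: ready={B,D,E,G,H} → run E
t=6: ready={B,D,E,G,H} → run E
t=7: ready={B,D,G,H} → run D
t=8: ready={B,D,G,H} → run D
t=9: ready={B,G,H} → run B
t=10: ready={G,H} → run G
t=11: ready={G,H} → run G
t=12: ready={G,H} → run G
t=13: ready={H} → run H
t=14: ready={H} → run H
t=15: ready={H} → run H
t=16: ready={H} → run H
t=17: ready={H} → run H
t=18: ready={H} → run H
t=19: ready={H} → run H
t=20: (idle)
t=21: (idle)
t=22: (idle)
t=23: (idle)
t=24: (idle)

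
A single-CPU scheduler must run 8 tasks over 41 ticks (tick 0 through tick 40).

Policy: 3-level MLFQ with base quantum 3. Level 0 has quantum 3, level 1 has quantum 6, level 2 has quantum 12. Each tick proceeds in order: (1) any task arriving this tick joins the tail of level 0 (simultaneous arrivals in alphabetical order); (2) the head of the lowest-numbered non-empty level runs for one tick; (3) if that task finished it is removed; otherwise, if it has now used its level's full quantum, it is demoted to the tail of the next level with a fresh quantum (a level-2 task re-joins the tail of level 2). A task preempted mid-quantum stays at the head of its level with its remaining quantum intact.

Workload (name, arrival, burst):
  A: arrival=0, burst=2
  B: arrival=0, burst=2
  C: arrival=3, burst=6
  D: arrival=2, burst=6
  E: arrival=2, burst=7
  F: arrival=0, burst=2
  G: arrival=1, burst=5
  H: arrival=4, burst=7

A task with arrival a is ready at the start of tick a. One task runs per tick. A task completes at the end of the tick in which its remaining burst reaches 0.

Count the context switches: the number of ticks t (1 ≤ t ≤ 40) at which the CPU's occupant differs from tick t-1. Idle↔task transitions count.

t=0: L0/L1/L2 = ABF/-/- → run A
t=1: L0/L1/L2 = ABFG/-/- → run A
t=2: L0/L1/L2 = BFGDE/-/- → run B
t=3: L0/L1/L2 = BFGDEC/-/- → run B
t=4: L0/L1/L2 = FGDECH/-/- → run F
t=5: L0/L1/L2 = FGDECH/-/- → run F
t=6: L0/L1/L2 = GDECH/-/- → run G
t=7: L0/L1/L2 = GDECH/-/- → run G
t=8: L0/L1/L2 = GDECH/-/- → run G
t=9: L0/L1/L2 = DECH/G/- → run D
t=10: L0/L1/L2 = DECH/G/- → run D
t=11: L0/L1/L2 = DECH/G/- → run D
t=12: L0/L1/L2 = ECH/GD/- → run E
t=13: L0/L1/L2 = ECH/GD/- → run E
t=14: L0/L1/L2 = ECH/GD/- → run E
t=15: L0/L1/L2 = CH/GDE/- → run C
t=16: L0/L1/L2 = CH/GDE/- → run C
t=17: L0/L1/L2 = CH/GDE/- → run C
t=18: L0/L1/L2 = H/GDEC/- → run H
t=19: L0/L1/L2 = H/GDEC/- → run H
t=20: L0/L1/L2 = H/GDEC/- → run H
t=21: L0/L1/L2 = -/GDECH/- → run G
t=22: L0/L1/L2 = -/GDECH/- → run G
t=23: L0/L1/L2 = -/DECH/- → run D
t=24: L0/L1/L2 = -/DECH/- → run D
t=25: L0/L1/L2 = -/DECH/- → run D
t=26: L0/L1/L2 = -/ECH/- → run E
t=27: L0/L1/L2 = -/ECH/- → run E
t=28: L0/L1/L2 = -/ECH/- → run E
t=29: L0/L1/L2 = -/ECH/- → run E
t=30: L0/L1/L2 = -/CH/- → run C
t=31: L0/L1/L2 = -/CH/- → run C
t=32: L0/L1/L2 = -/CH/- → run C
t=33: L0/L1/L2 = -/H/- → run H
t=34: L0/L1/L2 = -/H/- → run H
t=35: L0/L1/L2 = -/H/- → run H
t=36: L0/L1/L2 = -/H/- → run H
t=37: (idle)
t=38: (idle)
t=39: (idle)
t=40: (idle)

context switches = 13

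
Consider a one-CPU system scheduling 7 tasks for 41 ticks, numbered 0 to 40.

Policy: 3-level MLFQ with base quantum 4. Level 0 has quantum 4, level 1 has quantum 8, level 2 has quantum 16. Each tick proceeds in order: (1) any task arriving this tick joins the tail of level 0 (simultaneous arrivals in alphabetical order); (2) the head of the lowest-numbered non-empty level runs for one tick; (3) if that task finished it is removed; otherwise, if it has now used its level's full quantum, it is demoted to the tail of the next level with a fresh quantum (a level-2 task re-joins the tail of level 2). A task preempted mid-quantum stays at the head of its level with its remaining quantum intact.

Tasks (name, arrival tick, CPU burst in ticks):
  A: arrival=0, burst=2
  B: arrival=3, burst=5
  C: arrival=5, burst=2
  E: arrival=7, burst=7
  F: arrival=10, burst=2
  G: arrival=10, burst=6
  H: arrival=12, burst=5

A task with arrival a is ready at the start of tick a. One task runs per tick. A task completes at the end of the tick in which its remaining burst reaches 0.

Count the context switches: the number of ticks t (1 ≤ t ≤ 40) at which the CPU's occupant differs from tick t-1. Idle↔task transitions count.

t=0: L0/L1/L2 = A/-/- → run A
t=1: L0/L1/L2 = A/-/- → run A
t=2: (idle)
t=3: L0/L1/L2 = B/-/- → run B
t=4: L0/L1/L2 = B/-/- → run B
t=5: L0/L1/L2 = BC/-/- → run B
t=6: L0/L1/L2 = BC/-/- → run B
t=7: L0/L1/L2 = CE/B/- → run C
t=8: L0/L1/L2 = CE/B/- → run C
t=9: L0/L1/L2 = E/B/- → run E
t=10: L0/L1/L2 = EFG/B/- → run E
t=11: L0/L1/L2 = EFG/B/- → run E
t=12: L0/L1/L2 = EFGH/B/- → run E
t=13: L0/L1/L2 = FGH/BE/- → run F
t=14: L0/L1/L2 = FGH/BE/- → run F
t=15: L0/L1/L2 = GH/BE/- → run G
t=16: L0/L1/L2 = GH/BE/- → run G
t=17: L0/L1/L2 = GH/BE/- → run G
t=18: L0/L1/L2 = GH/BE/- → run G
t=19: L0/L1/L2 = H/BEG/- → run H
t=20: L0/L1/L2 = H/BEG/- → run H
t=21: L0/L1/L2 = H/BEG/- → run H
t=22: L0/L1/L2 = H/BEG/- → run H
t=23: L0/L1/L2 = -/BEGH/- → run B
t=24: L0/L1/L2 = -/EGH/- → run E
t=25: L0/L1/L2 = -/EGH/- → run E
t=26: L0/L1/L2 = -/EGH/- → run E
t=27: L0/L1/L2 = -/GH/- → run G
t=28: L0/L1/L2 = -/GH/- → run G
t=29: L0/L1/L2 = -/H/- → run H
t=30: (idle)
t=31: (idle)
t=32: (idle)
t=33: (idle)
t=34: (idle)
t=35: (idle)
t=36: (idle)
t=37: (idle)
t=38: (idle)
t=39: (idle)
t=40: (idle)

context switches = 12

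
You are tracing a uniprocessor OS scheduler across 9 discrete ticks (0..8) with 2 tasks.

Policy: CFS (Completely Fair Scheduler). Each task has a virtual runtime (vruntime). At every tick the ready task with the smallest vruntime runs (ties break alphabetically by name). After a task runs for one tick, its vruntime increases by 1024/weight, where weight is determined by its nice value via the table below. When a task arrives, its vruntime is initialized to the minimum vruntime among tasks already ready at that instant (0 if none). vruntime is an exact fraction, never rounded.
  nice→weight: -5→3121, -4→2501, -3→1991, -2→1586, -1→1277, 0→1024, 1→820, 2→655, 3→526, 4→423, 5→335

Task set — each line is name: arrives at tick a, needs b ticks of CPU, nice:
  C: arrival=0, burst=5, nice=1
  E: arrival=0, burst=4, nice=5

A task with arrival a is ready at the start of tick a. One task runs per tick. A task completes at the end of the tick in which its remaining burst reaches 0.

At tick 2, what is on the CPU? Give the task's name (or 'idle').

running at tick 2 = C

t=0: vr[C=0 E=0] → run C
t=1: vr[C=256/205 E=0] → run E
t=2: vr[C=256/205 E=1024/335] → run C
t=3: vr[C=512/205 E=1024/335] → run C
t=4: vr[C=768/205 E=1024/335] → run E
t=5: vr[C=768/205 E=2048/335] → run C
t=6: vr[C=1024/205 E=2048/335] → run C
t=7: vr[E=2048/335] → run E
t=8: vr[E=3072/335] → run E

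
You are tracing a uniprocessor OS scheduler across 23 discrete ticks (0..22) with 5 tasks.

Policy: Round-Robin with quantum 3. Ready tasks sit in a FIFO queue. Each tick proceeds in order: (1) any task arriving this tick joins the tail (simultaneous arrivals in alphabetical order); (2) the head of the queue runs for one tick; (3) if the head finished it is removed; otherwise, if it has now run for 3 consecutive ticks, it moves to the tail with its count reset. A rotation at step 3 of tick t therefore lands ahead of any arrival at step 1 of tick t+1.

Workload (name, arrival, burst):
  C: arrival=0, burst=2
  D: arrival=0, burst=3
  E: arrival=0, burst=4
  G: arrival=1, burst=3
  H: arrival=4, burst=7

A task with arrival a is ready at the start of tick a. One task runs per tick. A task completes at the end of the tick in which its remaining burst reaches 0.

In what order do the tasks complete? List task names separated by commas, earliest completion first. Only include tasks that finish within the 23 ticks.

completion order = C, D, G, E, H

t=0: queue=[C,D,E] q_used=0 → run C
t=1: queue=[C,D,E,G] q_used=1 → run C
t=2: queue=[D,E,G] q_used=0 → run D
t=3: queue=[D,E,G] q_used=1 → run D
t=4: queue=[D,E,G,H] q_used=2 → run D
t=5: queue=[E,G,H] q_used=0 → run E
t=6: queue=[E,G,H] q_used=1 → run E
t=7: queue=[E,G,H] q_used=2 → run E
t=8: queue=[G,H,E] q_used=0 → run G
t=9: queue=[G,H,E] q_used=1 → run G
t=10: queue=[G,H,E] q_used=2 → run G
t=11: queue=[H,E] q_used=0 → run H
t=12: queue=[H,E] q_used=1 → run H
t=13: queue=[H,E] q_used=2 → run H
t=14: queue=[E,H] q_used=0 → run E
t=15: queue=[H] q_used=0 → run H
t=16: queue=[H] q_used=1 → run H
t=17: queue=[H] q_used=2 → run H
t=18: queue=[H] q_used=0 → run H
t=19: (idle)
t=20: (idle)
t=21: (idle)
t=22: (idle)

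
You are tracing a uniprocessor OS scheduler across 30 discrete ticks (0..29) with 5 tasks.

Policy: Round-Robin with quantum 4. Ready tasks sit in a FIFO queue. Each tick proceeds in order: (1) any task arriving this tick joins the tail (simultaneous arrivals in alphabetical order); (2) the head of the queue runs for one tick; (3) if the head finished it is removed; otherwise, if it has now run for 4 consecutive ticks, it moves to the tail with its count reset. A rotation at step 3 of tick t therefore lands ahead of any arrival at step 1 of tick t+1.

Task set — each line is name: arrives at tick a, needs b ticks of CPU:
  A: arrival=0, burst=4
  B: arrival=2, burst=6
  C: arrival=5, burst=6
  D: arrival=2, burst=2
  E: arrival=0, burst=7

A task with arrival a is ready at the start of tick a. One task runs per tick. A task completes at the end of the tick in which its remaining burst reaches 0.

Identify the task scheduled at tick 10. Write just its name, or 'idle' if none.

running at tick 10 = B

t=0: queue=[A,E] q_used=0 → run A
t=1: queue=[A,E] q_used=1 → run A
t=2: queue=[A,E,B,D] q_used=2 → run A
t=3: queue=[A,E,B,D] q_used=3 → run A
t=4: queue=[E,B,D] q_used=0 → run E
t=5: queue=[E,B,D,C] q_used=1 → run E
t=6: queue=[E,B,D,C] q_used=2 → run E
t=7: queue=[E,B,D,C] q_used=3 → run E
t=8: queue=[B,D,C,E] q_used=0 → run B
t=9: queue=[B,D,C,E] q_used=1 → run B
t=10: queue=[B,D,C,E] q_used=2 → run B
t=11: queue=[B,D,C,E] q_used=3 → run B
t=12: queue=[D,C,E,B] q_used=0 → run D
t=13: queue=[D,C,E,B] q_used=1 → run D
t=14: queue=[C,E,B] q_used=0 → run C
t=15: queue=[C,E,B] q_used=1 → run C
t=16: queue=[C,E,B] q_used=2 → run C
t=17: queue=[C,E,B] q_used=3 → run C
t=18: queue=[E,B,C] q_used=0 → run E
t=19: queue=[E,B,C] q_used=1 → run E
t=20: queue=[E,B,C] q_used=2 → run E
t=21: queue=[B,C] q_used=0 → run B
t=22: queue=[B,C] q_used=1 → run B
t=23: queue=[C] q_used=0 → run C
t=24: queue=[C] q_used=1 → run C
t=25: (idle)
t=26: (idle)
t=27: (idle)
t=28: (idle)
t=29: (idle)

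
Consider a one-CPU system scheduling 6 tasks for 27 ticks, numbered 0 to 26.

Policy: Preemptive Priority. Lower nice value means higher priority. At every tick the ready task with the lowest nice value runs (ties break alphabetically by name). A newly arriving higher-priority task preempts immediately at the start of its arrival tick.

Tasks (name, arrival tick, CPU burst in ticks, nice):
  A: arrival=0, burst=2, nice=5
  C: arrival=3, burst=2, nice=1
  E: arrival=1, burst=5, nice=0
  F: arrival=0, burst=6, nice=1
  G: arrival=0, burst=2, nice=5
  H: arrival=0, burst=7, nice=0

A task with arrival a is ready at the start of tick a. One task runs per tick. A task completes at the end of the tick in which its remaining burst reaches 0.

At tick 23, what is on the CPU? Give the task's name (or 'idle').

running at tick 23 = G

t=0: ready={A,F,G,H} → run H
t=1: ready={A,E,F,G,H} → run E
t=2: ready={A,E,F,G,H} → run E
t=3: ready={A,C,E,F,G,H} → run E
t=4: ready={A,C,E,F,G,H} → run E
t=5: ready={A,C,E,F,G,H} → run E
t=6: ready={A,C,F,G,H} → run H
t=7: ready={A,C,F,G,H} → run H
t=8: ready={A,C,F,G,H} → run H
t=9: ready={A,C,F,G,H} → run H
t=10: ready={A,C,F,G,H} → run H
t=11: ready={A,C,F,G,H} → run H
t=12: ready={A,C,F,G} → run C
t=13: ready={A,C,F,G} → run C
t=14: ready={A,F,G} → run F
t=15: ready={A,F,G} → run F
t=16: ready={A,F,G} → run F
t=17: ready={A,F,G} → run F
t=18: ready={A,F,G} → run F
t=19: ready={A,F,G} → run F
t=20: ready={A,G} → run A
t=21: ready={A,G} → run A
t=22: ready={G} → run G
t=23: ready={G} → run G
t=24: (idle)
t=25: (idle)
t=26: (idle)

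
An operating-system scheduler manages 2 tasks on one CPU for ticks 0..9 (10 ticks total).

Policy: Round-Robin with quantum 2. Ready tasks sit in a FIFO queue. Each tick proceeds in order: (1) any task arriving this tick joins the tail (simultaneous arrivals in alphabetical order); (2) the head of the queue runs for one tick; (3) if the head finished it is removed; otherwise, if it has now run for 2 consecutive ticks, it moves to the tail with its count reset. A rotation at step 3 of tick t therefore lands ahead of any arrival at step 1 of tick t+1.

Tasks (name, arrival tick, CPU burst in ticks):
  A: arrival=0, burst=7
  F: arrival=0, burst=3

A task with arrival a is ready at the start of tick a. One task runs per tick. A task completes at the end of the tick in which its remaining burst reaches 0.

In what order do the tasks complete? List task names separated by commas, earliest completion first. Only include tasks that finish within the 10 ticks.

completion order = F, A

t=0: queue=[A,F] q_used=0 → run A
t=1: queue=[A,F] q_used=1 → run A
t=2: queue=[F,A] q_used=0 → run F
t=3: queue=[F,A] q_used=1 → run F
t=4: queue=[A,F] q_used=0 → run A
t=5: queue=[A,F] q_used=1 → run A
t=6: queue=[F,A] q_used=0 → run F
t=7: queue=[A] q_used=0 → run A
t=8: queue=[A] q_used=1 → run A
t=9: queue=[A] q_used=0 → run A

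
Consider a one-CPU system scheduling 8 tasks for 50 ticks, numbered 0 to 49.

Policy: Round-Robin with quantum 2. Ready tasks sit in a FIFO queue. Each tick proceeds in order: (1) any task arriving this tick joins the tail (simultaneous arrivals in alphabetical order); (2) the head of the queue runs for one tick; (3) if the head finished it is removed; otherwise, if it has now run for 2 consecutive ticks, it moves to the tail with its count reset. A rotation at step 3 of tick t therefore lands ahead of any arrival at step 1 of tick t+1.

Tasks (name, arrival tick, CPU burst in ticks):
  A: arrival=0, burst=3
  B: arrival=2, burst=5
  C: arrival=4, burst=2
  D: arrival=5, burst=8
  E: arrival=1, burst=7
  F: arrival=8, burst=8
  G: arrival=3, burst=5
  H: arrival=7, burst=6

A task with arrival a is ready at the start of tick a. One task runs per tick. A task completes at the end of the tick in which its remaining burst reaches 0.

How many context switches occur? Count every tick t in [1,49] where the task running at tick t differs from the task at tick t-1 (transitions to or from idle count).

t=0: queue=[A] q_used=0 → run A
t=1: queue=[A,E] q_used=1 → run A
t=2: queue=[E,A,B] q_used=0 → run E
t=3: queue=[E,A,B,G] q_used=1 → run E
t=4: queue=[A,B,G,E,C] q_used=0 → run A
t=5: queue=[B,G,E,C,D] q_used=0 → run B
t=6: queue=[B,G,E,C,D] q_used=1 → run B
t=7: queue=[G,E,C,D,B,H] q_used=0 → run G
t=8: queue=[G,E,C,D,B,H,F] q_used=1 → run G
t=9: queue=[E,C,D,B,H,F,G] q_used=0 → run E
t=10: queue=[E,C,D,B,H,F,G] q_used=1 → run E
t=11: queue=[C,D,B,H,F,G,E] q_used=0 → run C
t=12: queue=[C,D,B,H,F,G,E] q_used=1 → run C
t=13: queue=[D,B,H,F,G,E] q_used=0 → run D
t=14: queue=[D,B,H,F,G,E] q_used=1 → run D
t=15: queue=[B,H,F,G,E,D] q_used=0 → run B
t=16: queue=[B,H,F,G,E,D] q_used=1 → run B
t=17: queue=[H,F,G,E,D,B] q_used=0 → run H
t=18: queue=[H,F,G,E,D,B] q_used=1 → run H
t=19: queue=[F,G,E,D,B,H] q_used=0 → run F
t=20: queue=[F,G,E,D,B,H] q_used=1 → run F
t=21: queue=[G,E,D,B,H,F] q_used=0 → run G
t=22: queue=[G,E,D,B,H,F] q_used=1 → run G
t=23: queue=[E,D,B,H,F,G] q_used=0 → run E
t=24: queue=[E,D,B,H,F,G] q_used=1 → run E
t=25: queue=[D,B,H,F,G,E] q_used=0 → run D
t=26: queue=[D,B,H,F,G,E] q_used=1 → run D
t=27: queue=[B,H,F,G,E,D] q_used=0 → run B
t=28: queue=[H,F,G,E,D] q_used=0 → run H
t=29: queue=[H,F,G,E,D] q_used=1 → run H
t=30: queue=[F,G,E,D,H] q_used=0 → run F
t=31: queue=[F,G,E,D,H] q_used=1 → run F
t=32: queue=[G,E,D,H,F] q_used=0 → run G
t=33: queue=[E,D,H,F] q_used=0 → run E
t=34: queue=[D,H,F] q_used=0 → run D
t=35: queue=[D,H,F] q_used=1 → run D
t=36: queue=[H,F,D] q_used=0 → run H
t=37: queue=[H,F,D] q_used=1 → run H
t=38: queue=[F,D] q_used=0 → run F
t=39: queue=[F,D] q_used=1 → run F
t=40: queue=[D,F] q_used=0 → run D
t=41: queue=[D,F] q_used=1 → run D
t=42: queue=[F] q_used=0 → run F
t=43: queue=[F] q_used=1 → run F
t=44: (idle)
t=45: (idle)
t=46: (idle)
t=47: (idle)
t=48: (idle)
t=49: (idle)

context switches = 24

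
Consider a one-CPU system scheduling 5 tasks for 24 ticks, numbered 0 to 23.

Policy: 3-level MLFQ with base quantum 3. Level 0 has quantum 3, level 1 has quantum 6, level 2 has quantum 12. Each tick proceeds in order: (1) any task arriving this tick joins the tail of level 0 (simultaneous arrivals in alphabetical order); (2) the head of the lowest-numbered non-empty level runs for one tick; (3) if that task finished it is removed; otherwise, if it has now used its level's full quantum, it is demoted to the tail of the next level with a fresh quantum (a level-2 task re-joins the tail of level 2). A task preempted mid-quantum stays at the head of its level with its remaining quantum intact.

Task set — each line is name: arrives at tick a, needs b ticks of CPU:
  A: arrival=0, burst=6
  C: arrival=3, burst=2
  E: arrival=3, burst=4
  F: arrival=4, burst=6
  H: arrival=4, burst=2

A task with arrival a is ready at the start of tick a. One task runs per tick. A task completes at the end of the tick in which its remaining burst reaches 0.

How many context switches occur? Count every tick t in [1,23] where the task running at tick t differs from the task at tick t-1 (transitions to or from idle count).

context switches = 8

t=0: L0/L1/L2 = A/-/- → run A
t=1: L0/L1/L2 = A/-/- → run A
t=2: L0/L1/L2 = A/-/- → run A
t=3: L0/L1/L2 = CE/A/- → run C
t=4: L0/L1/L2 = CEFH/A/- → run C
t=5: L0/L1/L2 = EFH/A/- → run E
t=6: L0/L1/L2 = EFH/A/- → run E
t=7: L0/L1/L2 = EFH/A/- → run E
t=8: L0/L1/L2 = FH/AE/- → run F
t=9: L0/L1/L2 = FH/AE/- → run F
t=10: L0/L1/L2 = FH/AE/- → run F
t=11: L0/L1/L2 = H/AEF/- → run H
t=12: L0/L1/L2 = H/AEF/- → run H
t=13: L0/L1/L2 = -/AEF/- → run A
t=14: L0/L1/L2 = -/AEF/- → run A
t=15: L0/L1/L2 = -/AEF/- → run A
t=16: L0/L1/L2 = -/EF/- → run E
t=17: L0/L1/L2 = -/F/- → run F
t=18: L0/L1/L2 = -/F/- → run F
t=19: L0/L1/L2 = -/F/- → run F
t=20: (idle)
t=21: (idle)
t=22: (idle)
t=23: (idle)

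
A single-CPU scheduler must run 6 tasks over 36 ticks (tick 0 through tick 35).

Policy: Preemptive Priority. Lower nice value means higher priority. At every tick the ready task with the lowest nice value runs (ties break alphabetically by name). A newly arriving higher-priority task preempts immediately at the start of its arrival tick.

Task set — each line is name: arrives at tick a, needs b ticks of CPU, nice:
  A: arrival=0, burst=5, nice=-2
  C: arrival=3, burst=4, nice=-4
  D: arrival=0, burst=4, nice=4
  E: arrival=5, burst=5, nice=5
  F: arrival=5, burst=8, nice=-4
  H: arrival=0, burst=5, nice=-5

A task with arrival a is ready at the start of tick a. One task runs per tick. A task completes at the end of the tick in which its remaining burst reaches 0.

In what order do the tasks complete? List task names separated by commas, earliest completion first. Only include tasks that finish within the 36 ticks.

completion order = H, C, F, A, D, E

t=0: ready={A,D,H} → run H
t=1: ready={A,D,H} → run H
t=2: ready={A,D,H} → run H
t=3: ready={A,C,D,H} → run H
t=4: ready={A,C,D,H} → run H
t=5: ready={A,C,D,E,F} → run C
t=6: ready={A,C,D,E,F} → run C
t=7: ready={A,C,D,E,F} → run C
t=8: ready={A,C,D,E,F} → run C
t=9: ready={A,D,E,F} → run F
t=10: ready={A,D,E,F} → run F
t=11: ready={A,D,E,F} → run F
t=12: ready={A,D,E,F} → run F
t=13: ready={A,D,E,F} → run F
t=14: ready={A,D,E,F} → run F
t=15: ready={A,D,E,F} → run F
t=16: ready={A,D,E,F} → run F
t=17: ready={A,D,E} → run A
t=18: ready={A,D,E} → run A
t=19: ready={A,D,E} → run A
t=20: ready={A,D,E} → run A
t=21: ready={A,D,E} → run A
t=22: ready={D,E} → run D
t=23: ready={D,E} → run D
t=24: ready={D,E} → run D
t=25: ready={D,E} → run D
t=26: ready={E} → run E
t=27: ready={E} → run E
t=28: ready={E} → run E
t=29: ready={E} → run E
t=30: ready={E} → run E
t=31: (idle)
t=32: (idle)
t=33: (idle)
t=34: (idle)
t=35: (idle)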